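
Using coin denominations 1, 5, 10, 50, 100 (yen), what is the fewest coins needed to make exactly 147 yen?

Use the largest denomination that fits, subtract, and repeat.
147 = 1×100 + 4×10 + 1×5 + 2×1
Total coins = 1 + 4 + 1 + 2 = 8

8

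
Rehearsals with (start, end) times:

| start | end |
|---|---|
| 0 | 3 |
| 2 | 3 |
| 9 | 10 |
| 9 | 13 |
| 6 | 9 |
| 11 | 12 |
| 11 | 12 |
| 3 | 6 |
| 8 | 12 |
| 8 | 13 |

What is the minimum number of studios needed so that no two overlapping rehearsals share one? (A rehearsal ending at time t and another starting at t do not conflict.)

The answer is the maximum number of intervals overlapping at any instant.
starts: [0, 2, 3, 6, 8, 8, 9, 9, 11, 11]
ends:   [3, 3, 6, 9, 10, 12, 12, 12, 13, 13]
s0→1 s2→2 e3→1 e3→0 s3→1 e6→0 s6→1 s8→2 s8→3 e9→2 s9→3 s9→4 e10→3 s11→4 s11→5  — peak 5.

5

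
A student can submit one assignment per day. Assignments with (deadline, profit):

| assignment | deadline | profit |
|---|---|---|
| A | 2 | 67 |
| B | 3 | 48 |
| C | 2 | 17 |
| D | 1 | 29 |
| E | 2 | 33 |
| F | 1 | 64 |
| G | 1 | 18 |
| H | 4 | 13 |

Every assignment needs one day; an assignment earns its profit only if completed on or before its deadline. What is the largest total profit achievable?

192

Sort by profit descending; place each in the latest free slot ≤ its deadline.
Profit order: A=67 F=64 B=48 E=33 D=29 G=18 C=17 H=13
Assign: A→slot 2, F→slot 1, B→slot 3, E skipped, D skipped, G skipped, C skipped, H→slot 4.
Slots: [1:F] [2:A] [3:B] [4:H]
Profit = 64 + 67 + 48 + 13 = 192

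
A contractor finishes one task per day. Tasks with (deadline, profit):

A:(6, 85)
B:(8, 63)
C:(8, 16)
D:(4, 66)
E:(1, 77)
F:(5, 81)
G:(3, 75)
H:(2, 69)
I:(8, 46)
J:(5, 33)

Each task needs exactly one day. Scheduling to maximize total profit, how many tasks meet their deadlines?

8

Sort by profit descending; place each in the latest free slot ≤ its deadline.
Profit order: A=85 F=81 E=77 G=75 H=69 D=66 B=63 I=46 J=33 C=16
Assign: A→slot 6, F→slot 5, E→slot 1, G→slot 3, H→slot 2, D→slot 4, B→slot 8, I→slot 7, J skipped, C skipped.
Slots: [1:E] [2:H] [3:G] [4:D] [5:F] [6:A] [7:I] [8:B]
8 of 10 scheduled.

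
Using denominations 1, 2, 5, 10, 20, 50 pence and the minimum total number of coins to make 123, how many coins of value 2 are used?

Greedy: take as many of the largest coin as possible, then repeat with the remainder.
123 − 2×50→23 − 1×20→3 − 1×2→1 − 1×1→0
Count of 2: 1

1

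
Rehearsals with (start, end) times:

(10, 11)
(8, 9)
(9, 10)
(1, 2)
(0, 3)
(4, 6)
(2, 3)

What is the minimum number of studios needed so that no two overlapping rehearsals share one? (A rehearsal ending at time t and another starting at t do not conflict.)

Events (time:±→running): 0:+→1 1:+→2 … peak 2.

2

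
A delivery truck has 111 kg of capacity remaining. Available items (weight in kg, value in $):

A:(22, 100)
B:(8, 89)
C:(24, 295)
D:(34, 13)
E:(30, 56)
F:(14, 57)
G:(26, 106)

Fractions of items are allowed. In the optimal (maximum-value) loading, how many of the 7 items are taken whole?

Sort by value per unit weight and fill in that order.
Ratios (sorted): C 12.29, B 11.12, A 4.55, G 4.08, F 4.07, E 1.87, D 0.38
take C (24 @ 295); take B (8 @ 89); take A (22 @ 100); take G (26 @ 106); take F (14 @ 57); take 17/30 of E → 31.73. Capacity used 111/111.
5 item(s) taken whole; one partial (take 17/30 of E).

5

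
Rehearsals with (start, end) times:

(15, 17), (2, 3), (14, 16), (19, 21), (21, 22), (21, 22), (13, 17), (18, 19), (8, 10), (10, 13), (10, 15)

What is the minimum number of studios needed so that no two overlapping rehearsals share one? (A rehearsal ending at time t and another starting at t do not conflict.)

3

Events (time:±→running): 2:+→1 3:-→0 8:+→1 10:-→0 10:+→1 10:+→2 13:-→1 13:+→2 14:+→3 … peak 3.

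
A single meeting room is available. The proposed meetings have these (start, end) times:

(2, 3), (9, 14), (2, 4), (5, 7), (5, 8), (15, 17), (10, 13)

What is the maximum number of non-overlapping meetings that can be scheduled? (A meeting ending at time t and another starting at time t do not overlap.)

Order by finish time; keep every interval that doesn't clash with the previous kept one.
Sorted by end: (2,3)  (2,4)  (5,7)  (5,8)  (10,13)  (9,14)  (15,17)
take (2,3); take (5,7); take (10,13); skip (9,14); take (15,17).
Selected 4 meetings.

4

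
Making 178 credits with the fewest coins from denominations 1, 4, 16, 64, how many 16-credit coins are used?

3

Use the largest denomination that fits, subtract, and repeat.
178 − 2×64→50 − 3×16→2 − 2×1→0
Count of 16: 3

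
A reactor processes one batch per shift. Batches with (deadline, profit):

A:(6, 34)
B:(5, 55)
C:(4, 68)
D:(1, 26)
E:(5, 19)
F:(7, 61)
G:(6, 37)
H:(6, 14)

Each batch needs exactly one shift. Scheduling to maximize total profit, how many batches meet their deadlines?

7

Sort by profit descending; place each in the latest free slot ≤ its deadline.
Profit order: C=68 F=61 B=55 G=37 A=34 D=26 E=19 H=14
Assign: C→slot 4, F→slot 7, B→slot 5, G→slot 6, A→slot 3, D→slot 1, E→slot 2, H skipped.
Slots: [1:D] [2:E] [3:A] [4:C] [5:B] [6:G] [7:F]
7 of 8 scheduled.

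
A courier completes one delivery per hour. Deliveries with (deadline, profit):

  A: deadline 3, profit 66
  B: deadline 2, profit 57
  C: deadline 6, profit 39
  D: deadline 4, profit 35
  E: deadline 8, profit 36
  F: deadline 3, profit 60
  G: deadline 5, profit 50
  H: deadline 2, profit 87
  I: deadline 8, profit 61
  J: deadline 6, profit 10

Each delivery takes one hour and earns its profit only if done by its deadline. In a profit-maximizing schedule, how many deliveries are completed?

8

Sort by profit descending; place each in the latest free slot ≤ its deadline.
By profit: H(d2,87), A(d3,66), I(d8,61), F(d3,60), B(d2,57), G(d5,50), C(d6,39), E(d8,36), D(d4,35), J(d6,10)
H→slot 2; A→slot 3; I→slot 8; F→slot 1; B skipped; G→slot 5; C→slot 6; E→slot 7; D→slot 4; J skipped.
8 of 10 scheduled.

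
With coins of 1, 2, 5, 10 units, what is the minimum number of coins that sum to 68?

9

68 = 6×10 + 1×5 + 1×2 + 1×1
Total coins = 6 + 1 + 1 + 1 = 9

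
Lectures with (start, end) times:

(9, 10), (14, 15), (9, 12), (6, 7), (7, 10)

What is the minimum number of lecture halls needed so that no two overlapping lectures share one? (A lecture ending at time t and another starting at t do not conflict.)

3

starts: [6, 7, 9, 9, 14]
ends:   [7, 10, 10, 12, 15]
s6→1 e7→0 s7→1 s9→2 s9→3  — peak 3.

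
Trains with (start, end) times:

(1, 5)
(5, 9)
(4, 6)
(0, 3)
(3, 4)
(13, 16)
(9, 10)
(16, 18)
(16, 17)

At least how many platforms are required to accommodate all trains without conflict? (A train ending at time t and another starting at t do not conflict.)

2

Count concurrent intervals with a sweep; the peak is the room count.
starts: [0, 1, 3, 4, 5, 9, 13, 16, 16]
ends:   [3, 4, 5, 6, 9, 10, 16, 17, 18]
s0→1 s1→2  — peak 2.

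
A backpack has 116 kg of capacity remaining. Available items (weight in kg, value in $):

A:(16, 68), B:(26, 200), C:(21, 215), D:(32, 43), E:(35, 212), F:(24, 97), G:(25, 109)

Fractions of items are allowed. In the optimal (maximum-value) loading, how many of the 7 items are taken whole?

4

Sort by value per unit weight and fill in that order.
Order: C (215/21=10.24) > B (200/26=7.69) > E (212/35=6.06) > G (109/25=4.36) > A (68/16=4.25) > F (97/24=4.04) > D (43/32=1.34)
Fill: take C (21 @ 215) → take B (26 @ 200) → take E (35 @ 212) → take G (25 @ 109) → take 9/16 of A → 38.25; 116/116 used.
4 item(s) taken whole; one partial (take 9/16 of A).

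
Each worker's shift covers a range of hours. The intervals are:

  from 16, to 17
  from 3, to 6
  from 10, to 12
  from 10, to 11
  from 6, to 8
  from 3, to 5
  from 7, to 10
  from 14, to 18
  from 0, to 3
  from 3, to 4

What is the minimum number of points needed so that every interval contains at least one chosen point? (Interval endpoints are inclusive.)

Process intervals by earliest right end; each time one isn't hit yet, stab at its right endpoint.
By right end: [0,3]  [3,4]  [3,5]  [3,6]  [6,8]  [7,10]  [10,11]  [10,12]  [16,17]  [14,18]
[0,3] uncovered → point at 3; [6,8] uncovered → point at 8; [10,11] uncovered → point at 11; [16,17] uncovered → point at 17.
Points: 3, 8, 11, 17 (4 total).

4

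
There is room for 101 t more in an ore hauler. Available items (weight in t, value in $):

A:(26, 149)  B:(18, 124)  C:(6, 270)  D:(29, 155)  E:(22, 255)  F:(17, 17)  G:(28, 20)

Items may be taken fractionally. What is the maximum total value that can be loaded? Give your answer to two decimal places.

953.00

Order: C (270/6=45.00) > E (255/22=11.59) > B (124/18=6.89) > A (149/26=5.73) > D (155/29=5.34) > F (17/17=1.00) > G (20/28=0.71)
Fill: take C (6 @ 270) → take E (22 @ 255) → take B (18 @ 124) → take A (26 @ 149) → take D (29 @ 155); 101/101 used.
Total value = 953.00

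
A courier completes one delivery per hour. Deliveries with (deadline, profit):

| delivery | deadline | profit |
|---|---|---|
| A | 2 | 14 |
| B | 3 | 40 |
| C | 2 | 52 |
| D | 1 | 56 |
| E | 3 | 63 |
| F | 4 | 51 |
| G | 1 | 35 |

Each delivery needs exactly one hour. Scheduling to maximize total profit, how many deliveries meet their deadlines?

Take jobs in profit order; each goes to the latest open slot no later than its deadline.
By profit: E(d3,63), D(d1,56), C(d2,52), F(d4,51), B(d3,40), G(d1,35), A(d2,14)
E→slot 3; D→slot 1; C→slot 2; F→slot 4; B skipped; G skipped; A skipped.
4 of 7 scheduled.

4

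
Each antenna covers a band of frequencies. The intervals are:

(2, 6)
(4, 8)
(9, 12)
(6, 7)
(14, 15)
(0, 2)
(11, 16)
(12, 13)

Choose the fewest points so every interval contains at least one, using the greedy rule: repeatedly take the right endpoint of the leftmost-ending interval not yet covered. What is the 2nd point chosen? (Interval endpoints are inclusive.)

7

Sort by right endpoint; whenever an interval is uncovered, place a point at its right end.
Sorted: [0,2] [2,6] [6,7] [4,8] [9,12] [12,13] [14,15] [11,16]
{[0,2],[2,6]} hit by 2; {[6,7],[4,8]} hit by 7; {[9,12],[12,13]} hit by 12; {[14,15],[11,16]} hit by 15.
Points: 2, 7, 12, 15 (4 total).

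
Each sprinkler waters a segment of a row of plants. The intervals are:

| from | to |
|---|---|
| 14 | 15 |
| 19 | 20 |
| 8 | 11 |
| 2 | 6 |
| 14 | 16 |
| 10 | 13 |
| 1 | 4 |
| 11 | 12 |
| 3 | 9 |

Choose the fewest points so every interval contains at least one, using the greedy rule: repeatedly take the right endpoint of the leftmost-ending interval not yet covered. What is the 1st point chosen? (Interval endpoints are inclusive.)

By right end: [1,4]  [2,6]  [3,9]  [8,11]  [11,12]  [10,13]  [14,15]  [14,16]  [19,20]
[1,4] uncovered → point at 4; [8,11] uncovered → point at 11; [14,15] uncovered → point at 15; [19,20] uncovered → point at 20.
Points: 4, 11, 15, 20 (4 total).

4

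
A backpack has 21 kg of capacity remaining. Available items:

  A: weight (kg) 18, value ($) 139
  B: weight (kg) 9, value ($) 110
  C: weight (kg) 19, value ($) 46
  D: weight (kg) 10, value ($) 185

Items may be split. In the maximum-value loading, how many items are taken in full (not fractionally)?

Greedy by value/weight ratio, highest first.
Order: D (185/10=18.50) > B (110/9=12.22) > A (139/18=7.72) > C (46/19=2.42)
Fill: take D (10 @ 185) → take B (9 @ 110) → take 2/18 of A → 15.44; 21/21 used.
2 item(s) taken whole; one partial (take 2/18 of A).

2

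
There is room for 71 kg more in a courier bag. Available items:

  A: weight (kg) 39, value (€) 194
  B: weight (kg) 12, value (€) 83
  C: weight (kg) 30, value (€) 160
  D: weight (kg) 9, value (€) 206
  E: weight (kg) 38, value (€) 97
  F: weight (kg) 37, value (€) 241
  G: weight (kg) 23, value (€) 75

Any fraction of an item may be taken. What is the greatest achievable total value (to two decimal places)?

Greedy by value/weight ratio, highest first.
Order: D (206/9=22.89) > B (83/12=6.92) > F (241/37=6.51) > C (160/30=5.33) > A (194/39=4.97) > G (75/23=3.26) > E (97/38=2.55)
Fill: take D (9 @ 206) → take B (12 @ 83) → take F (37 @ 241) → take 13/30 of C → 69.33; 71/71 used.
Total value = 599.33

599.33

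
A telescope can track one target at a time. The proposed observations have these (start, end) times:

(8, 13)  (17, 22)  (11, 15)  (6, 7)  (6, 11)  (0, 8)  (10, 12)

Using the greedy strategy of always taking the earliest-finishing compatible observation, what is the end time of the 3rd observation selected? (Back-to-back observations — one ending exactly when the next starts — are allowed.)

22

Sorted by end: (6,7)  (0,8)  (6,11)  (10,12)  (8,13)  (11,15)  (17,22)
take (6,7); skip (0,8); take (10,12); skip (8,13); skip (11,15); take (17,22).
Selected: (6,7) (10,12) (17,22)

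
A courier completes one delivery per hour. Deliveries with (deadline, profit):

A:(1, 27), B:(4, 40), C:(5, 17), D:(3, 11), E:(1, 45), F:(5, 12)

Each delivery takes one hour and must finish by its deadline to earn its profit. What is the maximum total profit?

125

Profit order: E=45 B=40 A=27 C=17 F=12 D=11
Assign: E→slot 1, B→slot 4, A skipped, C→slot 5, F→slot 3, D→slot 2.
Slots: [1:E] [2:D] [3:F] [4:B] [5:C]
Profit = 45 + 11 + 12 + 40 + 17 = 125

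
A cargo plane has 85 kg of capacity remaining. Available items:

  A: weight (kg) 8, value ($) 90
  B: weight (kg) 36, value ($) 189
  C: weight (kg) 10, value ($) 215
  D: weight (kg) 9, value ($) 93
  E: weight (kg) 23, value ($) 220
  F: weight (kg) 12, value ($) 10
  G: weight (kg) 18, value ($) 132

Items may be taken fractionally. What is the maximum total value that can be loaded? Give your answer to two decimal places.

839.25

Greedy by value/weight ratio, highest first.
Ratios (sorted): C 21.50, A 11.25, D 10.33, E 9.57, G 7.33, B 5.25, F 0.83
take C (10 @ 215); take A (8 @ 90); take D (9 @ 93); take E (23 @ 220); take G (18 @ 132); take 17/36 of B → 89.25. Capacity used 85/85.
Total value = 839.25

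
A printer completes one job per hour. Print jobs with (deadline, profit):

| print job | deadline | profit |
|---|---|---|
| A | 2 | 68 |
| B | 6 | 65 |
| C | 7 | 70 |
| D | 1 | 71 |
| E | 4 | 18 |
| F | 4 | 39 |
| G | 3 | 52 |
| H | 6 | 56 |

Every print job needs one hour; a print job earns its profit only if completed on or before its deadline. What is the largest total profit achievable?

Profit order: D=71 C=70 A=68 B=65 H=56 G=52 F=39 E=18
Assign: D→slot 1, C→slot 7, A→slot 2, B→slot 6, H→slot 5, G→slot 3, F→slot 4, E skipped.
Slots: [1:D] [2:A] [3:G] [4:F] [5:H] [6:B] [7:C]
Profit = 71 + 68 + 52 + 39 + 56 + 65 + 70 = 421

421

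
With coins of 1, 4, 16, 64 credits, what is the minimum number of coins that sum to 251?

11

251 − 3×64→59 − 3×16→11 − 2×4→3 − 3×1→0
Total coins = 3 + 3 + 2 + 3 = 11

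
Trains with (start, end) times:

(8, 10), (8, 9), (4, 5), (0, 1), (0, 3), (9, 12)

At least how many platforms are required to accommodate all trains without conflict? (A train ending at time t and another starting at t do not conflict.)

Events (time:±→running): 0:+→1 0:+→2 … peak 2.

2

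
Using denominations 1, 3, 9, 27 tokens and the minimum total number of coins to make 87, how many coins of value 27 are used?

87 − 3×27→6 − 2×3→0
Count of 27: 3

3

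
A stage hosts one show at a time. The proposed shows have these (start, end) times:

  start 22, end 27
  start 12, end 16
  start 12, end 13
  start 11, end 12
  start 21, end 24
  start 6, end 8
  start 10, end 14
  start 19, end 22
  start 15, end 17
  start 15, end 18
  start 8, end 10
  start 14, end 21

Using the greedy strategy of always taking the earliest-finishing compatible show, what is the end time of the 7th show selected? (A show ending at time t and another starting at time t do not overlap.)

By end time: (6,8), (8,10), (11,12), (12,13), (10,14), (12,16), (15,17), (15,18), (14,21), (19,22), (21,24), (22,27).
Pick (6,8); next start ≥ 8 → (8,10); next start ≥ 10 → (11,12); next start ≥ 12 → (12,13); next start ≥ 13 → (15,17); next start ≥ 17 → (19,22); next start ≥ 22 → (22,27).
Selected: (6,8) (8,10) (11,12) (12,13) (15,17) (19,22) (22,27)

27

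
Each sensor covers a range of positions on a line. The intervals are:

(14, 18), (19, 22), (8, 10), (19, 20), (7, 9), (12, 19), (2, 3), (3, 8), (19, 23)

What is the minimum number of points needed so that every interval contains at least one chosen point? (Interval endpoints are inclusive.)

Sort by right endpoint; whenever an interval is uncovered, place a point at its right end.
Sorted: [2,3] [3,8] [7,9] [8,10] [14,18] [12,19] [19,20] [19,22] [19,23]
{[2,3],[3,8]} hit by 3; {[7,9],[8,10]} hit by 9; {[14,18],[12,19]} hit by 18; {[19,20],[19,22],[19,23]} hit by 20.
Points: 3, 9, 18, 20 (4 total).

4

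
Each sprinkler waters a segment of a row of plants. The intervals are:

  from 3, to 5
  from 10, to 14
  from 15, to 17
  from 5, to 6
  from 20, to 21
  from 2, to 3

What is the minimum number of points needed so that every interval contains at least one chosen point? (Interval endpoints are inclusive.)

Sort by right endpoint; whenever an interval is uncovered, place a point at its right end.
By right end: [2,3]  [3,5]  [5,6]  [10,14]  [15,17]  [20,21]
[2,3] uncovered → point at 3; [5,6] uncovered → point at 6; [10,14] uncovered → point at 14; [15,17] uncovered → point at 17; [20,21] uncovered → point at 21.
Points: 3, 6, 14, 17, 21 (5 total).

5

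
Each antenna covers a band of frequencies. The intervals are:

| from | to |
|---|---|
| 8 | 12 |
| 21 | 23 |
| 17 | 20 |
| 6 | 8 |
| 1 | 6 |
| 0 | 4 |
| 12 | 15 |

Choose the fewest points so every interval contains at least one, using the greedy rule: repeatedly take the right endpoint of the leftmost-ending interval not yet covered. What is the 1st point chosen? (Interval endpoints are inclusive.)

4

Process intervals by earliest right end; each time one isn't hit yet, stab at its right endpoint.
By right end: [0,4]  [1,6]  [6,8]  [8,12]  [12,15]  [17,20]  [21,23]
[0,4] uncovered → point at 4; [6,8] uncovered → point at 8; [12,15] uncovered → point at 15; [17,20] uncovered → point at 20; [21,23] uncovered → point at 23.
Points: 4, 8, 15, 20, 23 (5 total).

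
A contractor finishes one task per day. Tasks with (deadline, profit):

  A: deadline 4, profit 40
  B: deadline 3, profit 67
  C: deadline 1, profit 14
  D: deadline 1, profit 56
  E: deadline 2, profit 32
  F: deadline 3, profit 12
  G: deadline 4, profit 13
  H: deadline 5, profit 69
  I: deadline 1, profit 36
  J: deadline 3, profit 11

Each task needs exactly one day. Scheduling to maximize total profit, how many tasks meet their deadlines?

Take jobs in profit order; each goes to the latest open slot no later than its deadline.
By profit: H(d5,69), B(d3,67), D(d1,56), A(d4,40), I(d1,36), E(d2,32), C(d1,14), G(d4,13), F(d3,12), J(d3,11)
H→slot 5; B→slot 3; D→slot 1; A→slot 4; I skipped; E→slot 2; C skipped; G skipped; F skipped; J skipped.
5 of 10 scheduled.

5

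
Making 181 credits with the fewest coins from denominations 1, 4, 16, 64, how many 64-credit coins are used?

2

Greedy: take as many of the largest coin as possible, then repeat with the remainder.
181 − 2×64→53 − 3×16→5 − 1×4→1 − 1×1→0
Count of 64: 2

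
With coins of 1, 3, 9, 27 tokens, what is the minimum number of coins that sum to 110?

6

Use the largest denomination that fits, subtract, and repeat.
110 = 4×27 + 2×1
Total coins = 4 + 2 = 6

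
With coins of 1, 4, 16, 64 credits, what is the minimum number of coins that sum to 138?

6

Greedy: take as many of the largest coin as possible, then repeat with the remainder.
138 − 2×64→10 − 2×4→2 − 2×1→0
Total coins = 2 + 2 + 2 = 6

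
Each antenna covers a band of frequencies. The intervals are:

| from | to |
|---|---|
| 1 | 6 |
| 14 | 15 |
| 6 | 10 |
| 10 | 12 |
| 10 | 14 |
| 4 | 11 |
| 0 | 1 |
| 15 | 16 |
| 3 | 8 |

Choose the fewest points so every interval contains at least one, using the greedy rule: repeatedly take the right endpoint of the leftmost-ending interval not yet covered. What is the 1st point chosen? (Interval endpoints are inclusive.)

Sorted: [0,1] [1,6] [3,8] [6,10] [4,11] [10,12] [10,14] [14,15] [15,16]
{[0,1],[1,6]} hit by 1; {[3,8],[6,10],[4,11]} hit by 8; {[10,12],[10,14]} hit by 12; {[14,15],[15,16]} hit by 15.
Points: 1, 8, 12, 15 (4 total).

1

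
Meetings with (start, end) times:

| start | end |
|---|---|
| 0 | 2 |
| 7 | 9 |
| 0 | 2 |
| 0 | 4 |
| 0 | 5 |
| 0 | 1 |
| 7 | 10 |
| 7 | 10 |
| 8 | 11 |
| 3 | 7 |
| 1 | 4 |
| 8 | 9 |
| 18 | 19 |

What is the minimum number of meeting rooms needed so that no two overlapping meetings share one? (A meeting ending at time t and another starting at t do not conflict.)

5

starts: [0, 0, 0, 0, 0, 1, 3, 7, 7, 7, 8, 8, 18]
ends:   [1, 2, 2, 4, 4, 5, 7, 9, 9, 10, 10, 11, 19]
s0→1 s0→2 s0→3 s0→4 s0→5  — peak 5.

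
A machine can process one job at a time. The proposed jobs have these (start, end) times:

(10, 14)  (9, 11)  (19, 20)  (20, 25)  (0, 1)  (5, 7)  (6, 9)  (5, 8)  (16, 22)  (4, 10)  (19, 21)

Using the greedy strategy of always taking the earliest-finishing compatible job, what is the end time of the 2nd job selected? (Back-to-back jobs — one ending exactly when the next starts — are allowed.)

By end time: (0,1), (5,7), (5,8), (6,9), (4,10), (9,11), (10,14), (19,20), (19,21), (16,22), (20,25).
Pick (0,1); next start ≥ 1 → (5,7); next start ≥ 7 → (9,11); next start ≥ 11 → (19,20); next start ≥ 20 → (20,25).
Selected: (0,1) (5,7) (9,11) (19,20) (20,25)

7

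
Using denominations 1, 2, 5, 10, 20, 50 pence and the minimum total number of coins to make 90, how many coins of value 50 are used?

Greedy: take as many of the largest coin as possible, then repeat with the remainder.
90 = 1×50 + 2×20
Count of 50: 1

1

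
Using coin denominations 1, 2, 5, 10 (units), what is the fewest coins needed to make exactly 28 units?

5

28 = 2×10 + 1×5 + 1×2 + 1×1
Total coins = 2 + 1 + 1 + 1 = 5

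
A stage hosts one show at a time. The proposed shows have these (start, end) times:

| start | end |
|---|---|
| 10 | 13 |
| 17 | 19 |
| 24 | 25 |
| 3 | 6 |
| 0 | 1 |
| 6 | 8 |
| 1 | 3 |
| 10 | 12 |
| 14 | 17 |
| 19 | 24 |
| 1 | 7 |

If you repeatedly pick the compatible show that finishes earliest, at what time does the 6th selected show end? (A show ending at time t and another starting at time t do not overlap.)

17

By end time: (0,1), (1,3), (3,6), (1,7), (6,8), (10,12), (10,13), (14,17), (17,19), (19,24), (24,25).
Pick (0,1); next start ≥ 1 → (1,3); next start ≥ 3 → (3,6); next start ≥ 6 → (6,8); next start ≥ 8 → (10,12); next start ≥ 12 → (14,17); next start ≥ 17 → (17,19); next start ≥ 19 → (19,24); next start ≥ 24 → (24,25).
Selected: (0,1) (1,3) (3,6) (6,8) (10,12) (14,17) (17,19) (19,24) (24,25)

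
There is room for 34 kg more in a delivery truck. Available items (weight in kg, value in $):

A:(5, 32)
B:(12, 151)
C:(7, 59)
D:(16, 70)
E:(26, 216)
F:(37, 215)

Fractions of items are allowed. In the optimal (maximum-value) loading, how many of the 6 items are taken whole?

2

Order: B (151/12=12.58) > C (59/7=8.43) > E (216/26=8.31) > A (32/5=6.40) > F (215/37=5.81) > D (70/16=4.38)
Fill: take B (12 @ 151) → take C (7 @ 59) → take 15/26 of E → 124.62; 34/34 used.
2 item(s) taken whole; one partial (take 15/26 of E).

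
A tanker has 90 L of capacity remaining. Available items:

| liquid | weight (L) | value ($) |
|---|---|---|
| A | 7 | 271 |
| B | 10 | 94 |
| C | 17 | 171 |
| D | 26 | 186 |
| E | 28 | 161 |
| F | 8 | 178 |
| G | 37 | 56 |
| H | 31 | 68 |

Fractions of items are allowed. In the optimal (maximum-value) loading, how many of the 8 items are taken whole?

Ratios (sorted): A 38.71, F 22.25, C 10.06, B 9.40, D 7.15, E 5.75, H 2.19, G 1.51
take A (7 @ 271); take F (8 @ 178); take C (17 @ 171); take B (10 @ 94); take D (26 @ 186); take 22/28 of E → 126.50. Capacity used 90/90.
5 item(s) taken whole; one partial (take 22/28 of E).

5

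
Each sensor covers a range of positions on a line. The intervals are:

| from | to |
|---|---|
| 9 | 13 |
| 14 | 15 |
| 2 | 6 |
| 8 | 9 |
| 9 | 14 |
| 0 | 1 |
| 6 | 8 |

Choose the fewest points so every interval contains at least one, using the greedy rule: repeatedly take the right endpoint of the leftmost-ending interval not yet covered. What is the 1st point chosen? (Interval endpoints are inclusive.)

Sort by right endpoint; whenever an interval is uncovered, place a point at its right end.
By right end: [0,1]  [2,6]  [6,8]  [8,9]  [9,13]  [9,14]  [14,15]
[0,1] uncovered → point at 1; [2,6] uncovered → point at 6; [8,9] uncovered → point at 9; [14,15] uncovered → point at 15.
Points: 1, 6, 9, 15 (4 total).

1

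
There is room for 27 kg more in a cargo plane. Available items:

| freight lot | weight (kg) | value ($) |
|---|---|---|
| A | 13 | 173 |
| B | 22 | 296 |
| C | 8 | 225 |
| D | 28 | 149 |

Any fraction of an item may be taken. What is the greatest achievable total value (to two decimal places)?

Greedy by value/weight ratio, highest first.
Ratios (sorted): C 28.12, B 13.45, A 13.31, D 5.32
take C (8 @ 225); take 19/22 of B → 255.64. Capacity used 27/27.
Total value = 480.64

480.64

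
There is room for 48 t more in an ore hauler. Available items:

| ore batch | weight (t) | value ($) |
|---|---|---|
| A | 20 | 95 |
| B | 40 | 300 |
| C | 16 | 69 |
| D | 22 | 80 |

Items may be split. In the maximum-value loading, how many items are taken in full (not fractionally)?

1

Order: B (300/40=7.50) > A (95/20=4.75) > C (69/16=4.31) > D (80/22=3.64)
Fill: take B (40 @ 300) → take 8/20 of A → 38.00; 48/48 used.
1 item(s) taken whole; one partial (take 8/20 of A).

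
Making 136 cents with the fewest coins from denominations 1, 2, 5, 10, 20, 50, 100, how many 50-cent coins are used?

0

Greedy: take as many of the largest coin as possible, then repeat with the remainder.
136 = 1×100 + 1×20 + 1×10 + 1×5 + 1×1
Count of 50: 0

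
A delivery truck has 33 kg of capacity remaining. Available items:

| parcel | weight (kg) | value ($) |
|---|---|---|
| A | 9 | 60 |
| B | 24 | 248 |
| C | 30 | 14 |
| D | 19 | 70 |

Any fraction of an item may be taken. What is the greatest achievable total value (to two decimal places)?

Greedy by value/weight ratio, highest first.
Order: B (248/24=10.33) > A (60/9=6.67) > D (70/19=3.68) > C (14/30=0.47)
Fill: take B (24 @ 248) → take A (9 @ 60); 33/33 used.
Total value = 308.00

308.00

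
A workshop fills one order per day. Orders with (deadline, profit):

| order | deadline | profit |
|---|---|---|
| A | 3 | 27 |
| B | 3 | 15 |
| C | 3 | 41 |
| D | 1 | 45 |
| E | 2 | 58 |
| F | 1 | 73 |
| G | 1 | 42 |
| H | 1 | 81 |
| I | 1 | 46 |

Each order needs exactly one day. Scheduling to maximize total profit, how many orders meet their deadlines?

3

Take jobs in profit order; each goes to the latest open slot no later than its deadline.
Profit order: H=81 F=73 E=58 I=46 D=45 G=42 C=41 A=27 B=15
Assign: H→slot 1, F skipped, E→slot 2, I skipped, D skipped, G skipped, C→slot 3, A skipped, B skipped.
Slots: [1:H] [2:E] [3:C]
3 of 9 scheduled.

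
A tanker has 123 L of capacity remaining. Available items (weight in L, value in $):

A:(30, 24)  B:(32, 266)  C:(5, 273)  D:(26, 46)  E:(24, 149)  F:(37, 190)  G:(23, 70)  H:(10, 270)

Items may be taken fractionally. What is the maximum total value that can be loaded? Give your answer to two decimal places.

Order: C (273/5=54.60) > H (270/10=27.00) > B (266/32=8.31) > E (149/24=6.21) > F (190/37=5.14) > G (70/23=3.04) > D (46/26=1.77) > A (24/30=0.80)
Fill: take C (5 @ 273) → take H (10 @ 270) → take B (32 @ 266) → take E (24 @ 149) → take F (37 @ 190) → take 15/23 of G → 45.65; 123/123 used.
Total value = 1193.65

1193.65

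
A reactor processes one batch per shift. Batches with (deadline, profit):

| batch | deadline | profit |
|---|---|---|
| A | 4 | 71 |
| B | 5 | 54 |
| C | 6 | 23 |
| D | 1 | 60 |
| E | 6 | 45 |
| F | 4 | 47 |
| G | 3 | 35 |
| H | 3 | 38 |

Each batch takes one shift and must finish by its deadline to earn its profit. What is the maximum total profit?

315

By profit: A(d4,71), D(d1,60), B(d5,54), F(d4,47), E(d6,45), H(d3,38), G(d3,35), C(d6,23)
A→slot 4; D→slot 1; B→slot 5; F→slot 3; E→slot 6; H→slot 2; G skipped; C skipped.
Profit = 60 + 38 + 47 + 71 + 54 + 45 = 315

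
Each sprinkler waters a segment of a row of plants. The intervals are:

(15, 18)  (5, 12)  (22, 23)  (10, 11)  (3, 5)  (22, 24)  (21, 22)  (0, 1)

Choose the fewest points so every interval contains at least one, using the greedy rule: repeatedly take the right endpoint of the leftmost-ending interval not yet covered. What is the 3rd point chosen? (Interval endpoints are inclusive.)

Sorted: [0,1] [3,5] [10,11] [5,12] [15,18] [21,22] [22,23] [22,24]
{[0,1]} hit by 1; {[3,5]} hit by 5; {[10,11],[5,12]} hit by 11; {[15,18]} hit by 18; {[21,22],[22,23],[22,24]} hit by 22.
Points: 1, 5, 11, 18, 22 (5 total).

11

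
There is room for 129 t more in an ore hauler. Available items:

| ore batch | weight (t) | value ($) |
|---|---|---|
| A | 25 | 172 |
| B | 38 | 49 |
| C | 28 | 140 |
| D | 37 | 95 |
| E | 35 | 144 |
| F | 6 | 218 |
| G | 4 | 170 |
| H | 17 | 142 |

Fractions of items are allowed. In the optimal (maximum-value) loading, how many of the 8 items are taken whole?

Greedy by value/weight ratio, highest first.
Order: G (170/4=42.50) > F (218/6=36.33) > H (142/17=8.35) > A (172/25=6.88) > C (140/28=5.00) > E (144/35=4.11) > D (95/37=2.57) > B (49/38=1.29)
Fill: take G (4 @ 170) → take F (6 @ 218) → take H (17 @ 142) → take A (25 @ 172) → take C (28 @ 140) → take E (35 @ 144) → take 14/37 of D → 35.95; 129/129 used.
6 item(s) taken whole; one partial (take 14/37 of D).

6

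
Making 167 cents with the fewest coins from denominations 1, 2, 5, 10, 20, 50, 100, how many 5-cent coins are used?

Use the largest denomination that fits, subtract, and repeat.
167 − 1×100→67 − 1×50→17 − 1×10→7 − 1×5→2 − 1×2→0
Count of 5: 1

1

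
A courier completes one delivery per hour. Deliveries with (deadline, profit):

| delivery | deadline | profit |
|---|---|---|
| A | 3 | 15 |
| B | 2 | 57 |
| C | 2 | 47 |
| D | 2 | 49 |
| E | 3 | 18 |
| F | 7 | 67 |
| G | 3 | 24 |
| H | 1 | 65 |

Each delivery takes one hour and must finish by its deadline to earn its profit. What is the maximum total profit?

213

By profit: F(d7,67), H(d1,65), B(d2,57), D(d2,49), C(d2,47), G(d3,24), E(d3,18), A(d3,15)
F→slot 7; H→slot 1; B→slot 2; D skipped; C skipped; G→slot 3; E skipped; A skipped.
Profit = 65 + 57 + 24 + 67 = 213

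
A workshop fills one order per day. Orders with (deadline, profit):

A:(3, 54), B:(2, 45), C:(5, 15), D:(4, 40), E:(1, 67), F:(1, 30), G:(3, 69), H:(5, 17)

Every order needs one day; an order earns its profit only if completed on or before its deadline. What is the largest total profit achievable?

247

Take jobs in profit order; each goes to the latest open slot no later than its deadline.
By profit: G(d3,69), E(d1,67), A(d3,54), B(d2,45), D(d4,40), F(d1,30), H(d5,17), C(d5,15)
G→slot 3; E→slot 1; A→slot 2; B skipped; D→slot 4; F skipped; H→slot 5; C skipped.
Profit = 67 + 54 + 69 + 40 + 17 = 247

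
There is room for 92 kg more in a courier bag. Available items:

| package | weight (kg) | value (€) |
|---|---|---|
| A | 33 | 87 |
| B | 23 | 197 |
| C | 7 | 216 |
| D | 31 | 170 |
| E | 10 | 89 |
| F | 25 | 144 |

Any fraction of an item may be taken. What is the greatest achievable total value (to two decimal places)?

794.06

Ratios (sorted): C 30.86, E 8.90, B 8.57, F 5.76, D 5.48, A 2.64
take C (7 @ 216); take E (10 @ 89); take B (23 @ 197); take F (25 @ 144); take 27/31 of D → 148.06. Capacity used 92/92.
Total value = 794.06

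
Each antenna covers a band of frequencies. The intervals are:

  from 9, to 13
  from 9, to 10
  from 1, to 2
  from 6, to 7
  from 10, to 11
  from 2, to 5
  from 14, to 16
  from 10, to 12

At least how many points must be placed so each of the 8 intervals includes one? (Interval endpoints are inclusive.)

Sort by right endpoint; whenever an interval is uncovered, place a point at its right end.
Sorted: [1,2] [2,5] [6,7] [9,10] [10,11] [10,12] [9,13] [14,16]
{[1,2],[2,5]} hit by 2; {[6,7]} hit by 7; {[9,10],[10,11],[10,12],[9,13]} hit by 10; {[14,16]} hit by 16.
Points: 2, 7, 10, 16 (4 total).

4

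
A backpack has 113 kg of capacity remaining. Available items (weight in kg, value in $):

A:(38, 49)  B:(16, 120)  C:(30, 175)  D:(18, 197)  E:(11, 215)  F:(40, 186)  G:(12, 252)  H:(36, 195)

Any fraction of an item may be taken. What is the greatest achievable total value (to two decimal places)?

1099.83

Greedy by value/weight ratio, highest first.
Order: G (252/12=21.00) > E (215/11=19.55) > D (197/18=10.94) > B (120/16=7.50) > C (175/30=5.83) > H (195/36=5.42) > F (186/40=4.65) > A (49/38=1.29)
Fill: take G (12 @ 252) → take E (11 @ 215) → take D (18 @ 197) → take B (16 @ 120) → take C (30 @ 175) → take 26/36 of H → 140.83; 113/113 used.
Total value = 1099.83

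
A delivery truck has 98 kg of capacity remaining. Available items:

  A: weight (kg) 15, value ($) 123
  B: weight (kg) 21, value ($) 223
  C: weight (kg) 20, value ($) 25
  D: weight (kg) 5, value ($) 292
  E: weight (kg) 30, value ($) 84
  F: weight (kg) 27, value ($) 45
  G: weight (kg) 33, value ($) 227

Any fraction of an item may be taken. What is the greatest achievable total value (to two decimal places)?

Sort by value per unit weight and fill in that order.
Order: D (292/5=58.40) > B (223/21=10.62) > A (123/15=8.20) > G (227/33=6.88) > E (84/30=2.80) > F (45/27=1.67) > C (25/20=1.25)
Fill: take D (5 @ 292) → take B (21 @ 223) → take A (15 @ 123) → take G (33 @ 227) → take 24/30 of E → 67.20; 98/98 used.
Total value = 932.20

932.20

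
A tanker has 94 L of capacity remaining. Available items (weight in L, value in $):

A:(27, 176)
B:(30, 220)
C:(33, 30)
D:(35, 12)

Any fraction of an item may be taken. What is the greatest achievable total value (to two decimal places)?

427.37

Order: B (220/30=7.33) > A (176/27=6.52) > C (30/33=0.91) > D (12/35=0.34)
Fill: take B (30 @ 220) → take A (27 @ 176) → take C (33 @ 30) → take 4/35 of D → 1.37; 94/94 used.
Total value = 427.37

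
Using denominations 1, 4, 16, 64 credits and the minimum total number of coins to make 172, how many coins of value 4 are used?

Greedy: take as many of the largest coin as possible, then repeat with the remainder.
172 − 2×64→44 − 2×16→12 − 3×4→0
Count of 4: 3

3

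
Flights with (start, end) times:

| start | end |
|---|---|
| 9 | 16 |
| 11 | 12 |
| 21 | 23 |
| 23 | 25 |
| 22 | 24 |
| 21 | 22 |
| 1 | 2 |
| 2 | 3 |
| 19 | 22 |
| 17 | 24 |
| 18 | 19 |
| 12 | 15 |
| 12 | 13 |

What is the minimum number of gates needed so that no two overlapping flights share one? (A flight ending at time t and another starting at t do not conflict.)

4

The answer is the maximum number of intervals overlapping at any instant.
Events (time:±→running): 1:+→1 2:-→0 2:+→1 3:-→0 9:+→1 11:+→2 12:-→1 12:+→2 12:+→3 13:-→2 15:-→1 16:-→0 17:+→1 18:+→2 19:-→1 19:+→2 21:+→3 21:+→4 … peak 4.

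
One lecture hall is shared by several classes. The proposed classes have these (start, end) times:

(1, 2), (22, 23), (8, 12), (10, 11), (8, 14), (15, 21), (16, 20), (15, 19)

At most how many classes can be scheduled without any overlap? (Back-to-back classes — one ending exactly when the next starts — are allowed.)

4

Order by finish time; keep every interval that doesn't clash with the previous kept one.
By end time: (1,2), (10,11), (8,12), (8,14), (15,19), (16,20), (15,21), (22,23).
Pick (1,2); next start ≥ 2 → (10,11); next start ≥ 11 → (15,19); next start ≥ 19 → (22,23).
Selected 4 classes.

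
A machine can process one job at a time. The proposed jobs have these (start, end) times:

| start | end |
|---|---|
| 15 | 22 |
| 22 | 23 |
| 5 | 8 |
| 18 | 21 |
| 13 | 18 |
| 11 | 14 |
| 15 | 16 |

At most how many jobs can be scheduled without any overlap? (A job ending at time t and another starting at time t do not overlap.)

Order by finish time; keep every interval that doesn't clash with the previous kept one.
Sorted by end: (5,8)  (11,14)  (15,16)  (13,18)  (18,21)  (15,22)  (22,23)
take (5,8); take (11,14); take (15,16); take (18,21); take (22,23).
Selected 5 jobs.

5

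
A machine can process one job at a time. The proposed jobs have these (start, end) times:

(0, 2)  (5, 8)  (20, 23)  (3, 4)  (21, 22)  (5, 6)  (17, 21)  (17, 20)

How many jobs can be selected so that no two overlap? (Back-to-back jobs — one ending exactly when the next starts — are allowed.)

Sort by end time and greedily take each interval whose start is ≥ the last chosen end.
By end time: (0,2), (3,4), (5,6), (5,8), (17,20), (17,21), (21,22), (20,23).
Pick (0,2); next start ≥ 2 → (3,4); next start ≥ 4 → (5,6); next start ≥ 6 → (17,20); next start ≥ 20 → (21,22).
Selected 5 jobs.

5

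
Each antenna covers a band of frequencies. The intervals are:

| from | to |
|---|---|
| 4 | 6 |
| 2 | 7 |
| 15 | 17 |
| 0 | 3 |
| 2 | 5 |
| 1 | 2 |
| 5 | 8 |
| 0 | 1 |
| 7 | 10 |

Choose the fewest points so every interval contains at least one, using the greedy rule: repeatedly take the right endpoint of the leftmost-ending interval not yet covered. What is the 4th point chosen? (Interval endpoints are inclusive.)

17

Sorted: [0,1] [1,2] [0,3] [2,5] [4,6] [2,7] [5,8] [7,10] [15,17]
{[0,1],[1,2],[0,3]} hit by 1; {[2,5],[4,6],[2,7],[5,8]} hit by 5; {[7,10]} hit by 10; {[15,17]} hit by 17.
Points: 1, 5, 10, 17 (4 total).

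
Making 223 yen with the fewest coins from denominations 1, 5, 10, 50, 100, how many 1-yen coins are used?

223 − 2×100→23 − 2×10→3 − 3×1→0
Count of 1: 3

3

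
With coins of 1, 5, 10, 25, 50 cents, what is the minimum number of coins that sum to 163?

7

163 = 3×50 + 1×10 + 3×1
Total coins = 3 + 1 + 3 = 7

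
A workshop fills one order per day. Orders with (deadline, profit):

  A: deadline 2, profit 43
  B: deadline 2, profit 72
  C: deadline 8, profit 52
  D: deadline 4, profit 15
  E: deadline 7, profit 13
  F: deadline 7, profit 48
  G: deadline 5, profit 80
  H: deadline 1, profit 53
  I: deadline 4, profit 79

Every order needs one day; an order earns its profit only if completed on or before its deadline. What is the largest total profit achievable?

412

Take jobs in profit order; each goes to the latest open slot no later than its deadline.
By profit: G(d5,80), I(d4,79), B(d2,72), H(d1,53), C(d8,52), F(d7,48), A(d2,43), D(d4,15), E(d7,13)
G→slot 5; I→slot 4; B→slot 2; H→slot 1; C→slot 8; F→slot 7; A skipped; D→slot 3; E→slot 6.
Profit = 53 + 72 + 15 + 79 + 80 + 13 + 48 + 52 = 412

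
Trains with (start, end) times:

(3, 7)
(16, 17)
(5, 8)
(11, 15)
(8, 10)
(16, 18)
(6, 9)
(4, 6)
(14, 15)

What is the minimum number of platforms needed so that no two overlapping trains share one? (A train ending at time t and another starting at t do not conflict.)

Count concurrent intervals with a sweep; the peak is the room count.
Events (time:±→running): 3:+→1 4:+→2 5:+→3 … peak 3.

3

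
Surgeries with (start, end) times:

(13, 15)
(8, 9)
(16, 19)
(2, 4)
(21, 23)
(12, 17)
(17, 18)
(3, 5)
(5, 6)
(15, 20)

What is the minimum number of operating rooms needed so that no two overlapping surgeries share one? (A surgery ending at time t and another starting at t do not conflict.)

The answer is the maximum number of intervals overlapping at any instant.
Events (time:±→running): 2:+→1 3:+→2 4:-→1 5:-→0 5:+→1 6:-→0 8:+→1 9:-→0 12:+→1 13:+→2 15:-→1 15:+→2 16:+→3 … peak 3.

3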